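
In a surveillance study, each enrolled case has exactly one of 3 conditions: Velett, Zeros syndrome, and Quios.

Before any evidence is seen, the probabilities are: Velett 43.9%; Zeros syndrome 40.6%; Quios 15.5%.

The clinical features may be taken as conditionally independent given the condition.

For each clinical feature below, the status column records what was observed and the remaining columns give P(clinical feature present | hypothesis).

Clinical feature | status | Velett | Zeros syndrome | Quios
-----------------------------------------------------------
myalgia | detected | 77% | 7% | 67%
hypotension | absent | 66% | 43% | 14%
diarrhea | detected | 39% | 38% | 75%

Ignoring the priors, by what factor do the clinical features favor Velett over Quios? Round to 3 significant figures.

0.236

The Bayes factor is the ratio of the joint likelihoods of the clinical feature pattern under the two hypotheses (using 1 − P(present | H) for each absent clinical feature).
  Velett: 0.77 × (1 − 0.66) × 0.39 = 0.1021
  Quios: 0.67 × (1 − 0.14) × 0.75 = 0.43215
Bayes factor = 0.1021 / 0.43215 ≈ 0.236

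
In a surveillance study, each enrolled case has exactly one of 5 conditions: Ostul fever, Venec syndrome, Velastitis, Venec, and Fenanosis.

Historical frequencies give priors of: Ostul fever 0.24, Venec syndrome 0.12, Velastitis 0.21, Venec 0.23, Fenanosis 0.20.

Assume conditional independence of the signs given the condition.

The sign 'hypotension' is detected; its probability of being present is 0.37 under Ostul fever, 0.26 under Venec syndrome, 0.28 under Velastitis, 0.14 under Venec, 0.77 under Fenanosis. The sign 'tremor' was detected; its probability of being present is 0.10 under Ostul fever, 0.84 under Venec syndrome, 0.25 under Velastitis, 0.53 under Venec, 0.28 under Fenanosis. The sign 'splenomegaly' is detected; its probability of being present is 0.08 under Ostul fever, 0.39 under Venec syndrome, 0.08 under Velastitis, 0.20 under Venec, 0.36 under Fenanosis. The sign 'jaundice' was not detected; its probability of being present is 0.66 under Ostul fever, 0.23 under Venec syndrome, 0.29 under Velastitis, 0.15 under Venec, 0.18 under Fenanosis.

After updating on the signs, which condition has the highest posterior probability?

Fenanosis

By Bayes' rule with conditional independence, the unnormalized weight for each hypothesis is prior × ∏ likelihoods (using 1 − P(present | H) for each absent sign):
  Ostul fever: 0.24 × 0.37 × 0.10 × 0.08 × (1 − 0.66) = 0.00024154
  Venec syndrome: 0.12 × 0.26 × 0.84 × 0.39 × (1 − 0.23) = 0.0078703
  Velastitis: 0.21 × 0.28 × 0.25 × 0.08 × (1 − 0.29) = 0.00083496
  Venec: 0.23 × 0.14 × 0.53 × 0.20 × (1 − 0.15) = 0.0029012
  Fenanosis: 0.20 × 0.77 × 0.28 × 0.36 × (1 − 0.18) = 0.012729
Normalizing constant Z = 0.00024154 + 0.0078703 + 0.00083496 + 0.0029012 + 0.012729 = 0.024577.
P(Ostul fever | evidence) ≈ 0.00024154 / 0.024577 ≈ 0.010
P(Venec syndrome | evidence) ≈ 0.0078703 / 0.024577 ≈ 0.320
P(Velastitis | evidence) ≈ 0.00083496 / 0.024577 ≈ 0.034
P(Venec | evidence) ≈ 0.0029012 / 0.024577 ≈ 0.118
P(Fenanosis | evidence) ≈ 0.012729 / 0.024577 ≈ 0.518
The largest is 0.518, so Fenanosis is most probable.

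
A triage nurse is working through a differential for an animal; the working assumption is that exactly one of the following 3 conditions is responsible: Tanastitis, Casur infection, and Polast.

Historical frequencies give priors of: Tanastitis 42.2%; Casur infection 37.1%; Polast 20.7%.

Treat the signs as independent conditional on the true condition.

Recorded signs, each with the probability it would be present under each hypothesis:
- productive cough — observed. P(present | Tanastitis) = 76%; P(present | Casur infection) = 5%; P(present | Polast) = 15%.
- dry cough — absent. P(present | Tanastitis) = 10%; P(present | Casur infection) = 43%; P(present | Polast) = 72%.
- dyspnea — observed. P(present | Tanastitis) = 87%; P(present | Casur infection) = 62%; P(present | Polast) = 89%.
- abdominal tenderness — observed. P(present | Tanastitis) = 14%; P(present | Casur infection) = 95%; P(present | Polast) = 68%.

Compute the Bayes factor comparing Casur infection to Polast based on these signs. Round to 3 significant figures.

0.660

Joint likelihood of the sign pattern under each hypothesis (using 1 − P(present | H) for each absent sign):
  Casur infection: 0.05 × (1 − 0.43) × 0.62 × 0.95 = 0.016786
  Polast: 0.15 × (1 − 0.72) × 0.89 × 0.68 = 0.025418
Bayes factor = 0.016786 / 0.025418 ≈ 0.660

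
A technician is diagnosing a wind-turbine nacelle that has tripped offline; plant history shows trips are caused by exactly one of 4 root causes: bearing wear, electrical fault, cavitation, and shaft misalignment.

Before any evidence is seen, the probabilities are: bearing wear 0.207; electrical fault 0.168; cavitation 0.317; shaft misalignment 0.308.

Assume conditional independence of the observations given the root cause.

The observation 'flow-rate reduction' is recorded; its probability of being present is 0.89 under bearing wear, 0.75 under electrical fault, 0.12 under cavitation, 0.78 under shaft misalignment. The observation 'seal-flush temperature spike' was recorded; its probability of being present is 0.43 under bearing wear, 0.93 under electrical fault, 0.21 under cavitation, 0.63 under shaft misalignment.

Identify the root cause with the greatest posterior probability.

By Bayes' rule with conditional independence, the unnormalized weight for each hypothesis is prior × ∏ likelihoods:
  bearing wear: 0.207 × 0.89 × 0.43 = 0.079219
  electrical fault: 0.168 × 0.75 × 0.93 = 0.11718
  cavitation: 0.317 × 0.12 × 0.21 = 0.0079884
  shaft misalignment: 0.308 × 0.78 × 0.63 = 0.15135
The unnormalized weights sum to 0.35574.
P(bearing wear | evidence) ≈ 0.079219 / 0.35574 ≈ 0.223
P(electrical fault | evidence) ≈ 0.11718 / 0.35574 ≈ 0.329
P(cavitation | evidence) ≈ 0.0079884 / 0.35574 ≈ 0.022
P(shaft misalignment | evidence) ≈ 0.15135 / 0.35574 ≈ 0.425
The largest is 0.425, so shaft misalignment is most probable.

shaft misalignment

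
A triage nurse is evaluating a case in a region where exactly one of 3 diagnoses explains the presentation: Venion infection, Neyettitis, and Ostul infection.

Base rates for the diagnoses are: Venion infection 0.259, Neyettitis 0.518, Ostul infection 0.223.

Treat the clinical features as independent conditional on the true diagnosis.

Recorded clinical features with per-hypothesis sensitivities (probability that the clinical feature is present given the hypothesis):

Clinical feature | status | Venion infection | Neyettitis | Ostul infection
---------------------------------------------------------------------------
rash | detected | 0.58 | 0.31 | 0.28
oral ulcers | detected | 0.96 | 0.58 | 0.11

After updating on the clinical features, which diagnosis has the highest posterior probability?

Venion infection

By Bayes' rule with conditional independence, the unnormalized weight for each hypothesis is prior × ∏ likelihoods:
  Venion infection: 0.259 × 0.58 × 0.96 = 0.14421
  Neyettitis: 0.518 × 0.31 × 0.58 = 0.093136
  Ostul infection: 0.223 × 0.28 × 0.11 = 0.0068684
Marginal likelihood of the evidence = 0.24422.
P(Venion infection | evidence) ≈ 0.14421 / 0.24422 ≈ 0.591
P(Neyettitis | evidence) ≈ 0.093136 / 0.24422 ≈ 0.381
P(Ostul infection | evidence) ≈ 0.0068684 / 0.24422 ≈ 0.028
The largest is 0.591, so Venion infection is most probable.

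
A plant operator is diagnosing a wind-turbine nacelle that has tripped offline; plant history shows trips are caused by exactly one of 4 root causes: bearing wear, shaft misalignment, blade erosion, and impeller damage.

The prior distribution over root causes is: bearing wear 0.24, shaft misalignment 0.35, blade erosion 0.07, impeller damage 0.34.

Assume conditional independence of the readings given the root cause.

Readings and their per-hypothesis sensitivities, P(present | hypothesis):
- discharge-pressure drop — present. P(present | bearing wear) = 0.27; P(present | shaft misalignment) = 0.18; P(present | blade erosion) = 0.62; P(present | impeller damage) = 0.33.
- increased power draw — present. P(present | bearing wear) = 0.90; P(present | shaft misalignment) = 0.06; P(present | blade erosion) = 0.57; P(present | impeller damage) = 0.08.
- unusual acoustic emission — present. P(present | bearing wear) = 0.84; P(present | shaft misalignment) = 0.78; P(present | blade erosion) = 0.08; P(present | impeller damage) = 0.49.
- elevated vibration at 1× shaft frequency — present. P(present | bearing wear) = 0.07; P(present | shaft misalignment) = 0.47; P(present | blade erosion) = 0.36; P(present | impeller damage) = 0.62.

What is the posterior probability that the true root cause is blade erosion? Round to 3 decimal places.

By Bayes' rule with conditional independence, the unnormalized weight for each hypothesis is prior × ∏ likelihoods:
  bearing wear: 0.24 × 0.27 × 0.90 × 0.84 × 0.07 = 0.0034292
  shaft misalignment: 0.35 × 0.18 × 0.06 × 0.78 × 0.47 = 0.0013857
  blade erosion: 0.07 × 0.62 × 0.57 × 0.08 × 0.36 = 0.00071245
  impeller damage: 0.34 × 0.33 × 0.08 × 0.49 × 0.62 = 0.0027269
The unnormalized weights sum to 0.0082543.
P(blade erosion | evidence) = 0.00071245 / 0.0082543 ≈ 0.086.

0.086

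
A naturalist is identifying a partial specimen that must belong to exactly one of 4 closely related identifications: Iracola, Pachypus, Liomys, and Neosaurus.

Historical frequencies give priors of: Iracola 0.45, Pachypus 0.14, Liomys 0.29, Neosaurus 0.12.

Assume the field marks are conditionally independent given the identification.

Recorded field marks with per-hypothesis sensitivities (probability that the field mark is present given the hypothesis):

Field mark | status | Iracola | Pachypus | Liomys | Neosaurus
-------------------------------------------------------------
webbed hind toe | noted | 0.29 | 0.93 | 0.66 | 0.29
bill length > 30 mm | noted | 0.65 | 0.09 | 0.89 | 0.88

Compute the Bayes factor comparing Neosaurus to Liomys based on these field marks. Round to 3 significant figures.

The Bayes factor is the ratio of the joint likelihoods of the field mark pattern under the two hypotheses.
  Neosaurus: 0.29 × 0.88 = 0.2552
  Liomys: 0.66 × 0.89 = 0.5874
Bayes factor = 0.2552 / 0.5874 ≈ 0.434

0.434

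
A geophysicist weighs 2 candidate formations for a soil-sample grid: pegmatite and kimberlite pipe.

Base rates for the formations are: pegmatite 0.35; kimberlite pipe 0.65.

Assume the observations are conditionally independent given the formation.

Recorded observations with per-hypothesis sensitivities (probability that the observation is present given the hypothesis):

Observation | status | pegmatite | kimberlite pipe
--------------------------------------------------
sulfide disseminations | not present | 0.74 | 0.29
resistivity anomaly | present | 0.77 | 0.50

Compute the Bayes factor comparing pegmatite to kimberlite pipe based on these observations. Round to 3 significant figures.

0.564

Joint likelihood of the evidence pattern under each hypothesis (using 1 − P(present | H) for each absent observation):
  pegmatite: (1 − 0.74) × 0.77 = 0.2002
  kimberlite pipe: (1 − 0.29) × 0.50 = 0.355
Bayes factor = 0.2002 / 0.355 ≈ 0.564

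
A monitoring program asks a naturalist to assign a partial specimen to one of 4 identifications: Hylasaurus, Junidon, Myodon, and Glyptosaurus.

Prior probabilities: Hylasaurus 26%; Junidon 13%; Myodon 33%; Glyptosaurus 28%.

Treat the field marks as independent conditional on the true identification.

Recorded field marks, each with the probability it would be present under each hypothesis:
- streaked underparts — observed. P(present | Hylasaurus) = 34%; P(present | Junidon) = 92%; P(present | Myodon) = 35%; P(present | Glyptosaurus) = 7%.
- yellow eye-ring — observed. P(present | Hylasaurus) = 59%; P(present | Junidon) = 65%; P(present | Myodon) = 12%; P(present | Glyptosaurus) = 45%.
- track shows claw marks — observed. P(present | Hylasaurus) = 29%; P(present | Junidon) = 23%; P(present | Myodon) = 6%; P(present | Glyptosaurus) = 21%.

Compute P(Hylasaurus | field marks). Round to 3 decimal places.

0.424

Multiply each prior by the joint likelihood of the field mark pattern:
  Hylasaurus: 0.26 × 0.34 × 0.59 × 0.29 = 0.015125
  Junidon: 0.13 × 0.92 × 0.65 × 0.23 = 0.01788
  Myodon: 0.33 × 0.35 × 0.12 × 0.06 = 0.0008316
  Glyptosaurus: 0.28 × 0.07 × 0.45 × 0.21 = 0.0018522
Marginal likelihood of the evidence = 0.035689.
P(Hylasaurus | evidence) = 0.015125 / 0.035689 ≈ 0.424.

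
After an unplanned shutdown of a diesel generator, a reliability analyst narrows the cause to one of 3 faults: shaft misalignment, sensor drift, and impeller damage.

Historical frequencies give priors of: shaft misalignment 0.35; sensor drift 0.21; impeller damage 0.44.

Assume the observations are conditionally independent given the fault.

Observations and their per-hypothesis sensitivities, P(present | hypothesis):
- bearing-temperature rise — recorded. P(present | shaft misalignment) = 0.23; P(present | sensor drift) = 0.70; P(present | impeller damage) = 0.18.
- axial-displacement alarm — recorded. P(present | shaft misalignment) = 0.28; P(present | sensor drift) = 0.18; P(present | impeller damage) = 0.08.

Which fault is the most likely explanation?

sensor drift

Multiply each prior by the joint likelihood of the evidence pattern:
  shaft misalignment: 0.35 × 0.23 × 0.28 = 0.02254
  sensor drift: 0.21 × 0.70 × 0.18 = 0.02646
  impeller damage: 0.44 × 0.18 × 0.08 = 0.006336
Marginal likelihood of the evidence = 0.055336.
P(shaft misalignment | evidence) ≈ 0.02254 / 0.055336 ≈ 0.407
P(sensor drift | evidence) ≈ 0.02646 / 0.055336 ≈ 0.478
P(impeller damage | evidence) ≈ 0.006336 / 0.055336 ≈ 0.115
The largest is 0.478, so sensor drift is most probable.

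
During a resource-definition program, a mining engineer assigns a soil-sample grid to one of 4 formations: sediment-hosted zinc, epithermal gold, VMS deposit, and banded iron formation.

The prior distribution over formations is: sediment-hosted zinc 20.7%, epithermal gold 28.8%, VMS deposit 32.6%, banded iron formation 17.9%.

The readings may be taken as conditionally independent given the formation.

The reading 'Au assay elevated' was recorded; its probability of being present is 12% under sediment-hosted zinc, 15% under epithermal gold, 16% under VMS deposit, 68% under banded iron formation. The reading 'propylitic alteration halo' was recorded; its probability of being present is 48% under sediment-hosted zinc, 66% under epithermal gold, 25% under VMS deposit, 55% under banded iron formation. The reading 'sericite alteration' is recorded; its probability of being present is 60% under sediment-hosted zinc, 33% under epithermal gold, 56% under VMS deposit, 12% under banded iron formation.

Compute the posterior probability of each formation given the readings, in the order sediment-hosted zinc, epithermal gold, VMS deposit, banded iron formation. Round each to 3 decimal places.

For each hypothesis, the unnormalized posterior weight is prior × product of the reading likelihoods:
  sediment-hosted zinc: 0.207 × 0.12 × 0.48 × 0.60 = 0.0071539
  epithermal gold: 0.288 × 0.15 × 0.66 × 0.33 = 0.009409
  VMS deposit: 0.326 × 0.16 × 0.25 × 0.56 = 0.0073024
  banded iron formation: 0.179 × 0.68 × 0.55 × 0.12 = 0.0080335
Normalizing constant Z = 0.0071539 + 0.009409 + 0.0073024 + 0.0080335 = 0.031899.
P(sediment-hosted zinc | evidence) = 0.0071539 / 0.031899 ≈ 0.224
P(epithermal gold | evidence) = 0.009409 / 0.031899 ≈ 0.295
P(VMS deposit | evidence) = 0.0073024 / 0.031899 ≈ 0.229
P(banded iron formation | evidence) = 0.0080335 / 0.031899 ≈ 0.252

0.224, 0.295, 0.229, 0.252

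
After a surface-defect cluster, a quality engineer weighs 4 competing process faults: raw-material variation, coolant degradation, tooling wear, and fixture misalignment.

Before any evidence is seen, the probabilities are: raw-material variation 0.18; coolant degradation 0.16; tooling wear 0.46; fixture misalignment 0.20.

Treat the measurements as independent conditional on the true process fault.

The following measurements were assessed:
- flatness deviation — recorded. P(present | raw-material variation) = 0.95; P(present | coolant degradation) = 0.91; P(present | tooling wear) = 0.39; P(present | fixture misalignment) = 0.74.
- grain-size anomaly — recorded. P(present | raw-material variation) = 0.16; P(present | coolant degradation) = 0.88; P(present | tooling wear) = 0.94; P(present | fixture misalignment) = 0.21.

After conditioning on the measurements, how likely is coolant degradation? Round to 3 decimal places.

0.361

For each hypothesis, the unnormalized posterior weight is prior × product of the measurement likelihoods:
  raw-material variation: 0.18 × 0.95 × 0.16 = 0.02736
  coolant degradation: 0.16 × 0.91 × 0.88 = 0.12813
  tooling wear: 0.46 × 0.39 × 0.94 = 0.16864
  fixture misalignment: 0.20 × 0.74 × 0.21 = 0.03108
Normalizing constant Z = 0.02736 + 0.12813 + 0.16864 + 0.03108 = 0.3552.
P(coolant degradation | evidence) = 0.12813 / 0.3552 ≈ 0.361.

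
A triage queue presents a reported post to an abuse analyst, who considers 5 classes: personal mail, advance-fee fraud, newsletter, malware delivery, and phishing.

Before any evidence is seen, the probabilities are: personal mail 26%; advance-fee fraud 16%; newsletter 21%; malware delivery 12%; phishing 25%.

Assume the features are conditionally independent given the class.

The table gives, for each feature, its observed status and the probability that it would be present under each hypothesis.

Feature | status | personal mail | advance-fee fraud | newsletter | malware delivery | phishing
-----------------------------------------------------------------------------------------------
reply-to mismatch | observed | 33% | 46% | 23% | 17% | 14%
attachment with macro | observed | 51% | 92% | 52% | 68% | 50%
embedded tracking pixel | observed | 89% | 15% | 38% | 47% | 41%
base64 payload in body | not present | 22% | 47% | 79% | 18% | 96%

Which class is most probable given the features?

personal mail

By Bayes' rule with conditional independence, the unnormalized weight for each hypothesis is prior × ∏ likelihoods (using 1 − P(present | H) for each absent feature):
  personal mail: 0.26 × 0.33 × 0.51 × 0.89 × (1 − 0.22) = 0.030377
  advance-fee fraud: 0.16 × 0.46 × 0.92 × 0.15 × (1 − 0.47) = 0.0053831
  newsletter: 0.21 × 0.23 × 0.52 × 0.38 × (1 − 0.79) = 0.0020043
  malware delivery: 0.12 × 0.17 × 0.68 × 0.47 × (1 − 0.18) = 0.0053463
  phishing: 0.25 × 0.14 × 0.50 × 0.41 × (1 − 0.96) = 0.000287
The unnormalized weights sum to 0.043397.
P(personal mail | evidence) ≈ 0.030377 / 0.043397 ≈ 0.700
P(advance-fee fraud | evidence) ≈ 0.0053831 / 0.043397 ≈ 0.124
P(newsletter | evidence) ≈ 0.0020043 / 0.043397 ≈ 0.046
P(malware delivery | evidence) ≈ 0.0053463 / 0.043397 ≈ 0.123
P(phishing | evidence) ≈ 0.000287 / 0.043397 ≈ 0.007
The largest is 0.700, so personal mail is most probable.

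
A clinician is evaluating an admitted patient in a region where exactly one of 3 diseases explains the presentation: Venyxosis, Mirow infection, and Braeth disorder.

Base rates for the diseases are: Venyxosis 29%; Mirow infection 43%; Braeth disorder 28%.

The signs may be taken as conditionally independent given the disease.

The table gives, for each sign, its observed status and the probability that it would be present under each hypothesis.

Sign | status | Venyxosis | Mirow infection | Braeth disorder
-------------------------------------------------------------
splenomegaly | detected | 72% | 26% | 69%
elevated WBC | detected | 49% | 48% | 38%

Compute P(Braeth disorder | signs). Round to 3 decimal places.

0.320

By Bayes' rule with conditional independence, the unnormalized weight for each hypothesis is prior × ∏ likelihoods:
  Venyxosis: 0.29 × 0.72 × 0.49 = 0.10231
  Mirow infection: 0.43 × 0.26 × 0.48 = 0.053664
  Braeth disorder: 0.28 × 0.69 × 0.38 = 0.073416
Normalizing constant Z = 0.10231 + 0.053664 + 0.073416 = 0.22939.
P(Braeth disorder | evidence) = 0.073416 / 0.22939 ≈ 0.320.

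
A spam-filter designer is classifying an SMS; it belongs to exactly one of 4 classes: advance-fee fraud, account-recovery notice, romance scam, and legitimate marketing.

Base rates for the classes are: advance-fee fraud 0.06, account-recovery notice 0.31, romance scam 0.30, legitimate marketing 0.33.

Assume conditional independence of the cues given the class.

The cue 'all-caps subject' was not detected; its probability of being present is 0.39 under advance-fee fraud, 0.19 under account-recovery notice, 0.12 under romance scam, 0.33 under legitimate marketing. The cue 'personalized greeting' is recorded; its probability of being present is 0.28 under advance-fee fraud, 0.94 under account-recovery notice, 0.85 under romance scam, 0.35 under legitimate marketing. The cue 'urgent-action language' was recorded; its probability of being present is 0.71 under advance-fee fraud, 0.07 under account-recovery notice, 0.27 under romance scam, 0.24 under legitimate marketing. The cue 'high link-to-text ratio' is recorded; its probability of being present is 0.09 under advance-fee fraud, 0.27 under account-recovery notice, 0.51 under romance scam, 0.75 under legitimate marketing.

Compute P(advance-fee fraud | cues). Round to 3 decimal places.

By Bayes' rule with conditional independence, the unnormalized weight for each hypothesis is prior × ∏ likelihoods (using 1 − P(present | H) for each absent cue):
  advance-fee fraud: 0.06 × (1 − 0.39) × 0.28 × 0.71 × 0.09 = 0.00065485
  account-recovery notice: 0.31 × (1 − 0.19) × 0.94 × 0.07 × 0.27 = 0.004461
  romance scam: 0.30 × (1 − 0.12) × 0.85 × 0.27 × 0.51 = 0.0309
  legitimate marketing: 0.33 × (1 − 0.33) × 0.35 × 0.24 × 0.75 = 0.013929
The unnormalized weights sum to 0.049945.
P(advance-fee fraud | evidence) = 0.00065485 / 0.049945 ≈ 0.013.

0.013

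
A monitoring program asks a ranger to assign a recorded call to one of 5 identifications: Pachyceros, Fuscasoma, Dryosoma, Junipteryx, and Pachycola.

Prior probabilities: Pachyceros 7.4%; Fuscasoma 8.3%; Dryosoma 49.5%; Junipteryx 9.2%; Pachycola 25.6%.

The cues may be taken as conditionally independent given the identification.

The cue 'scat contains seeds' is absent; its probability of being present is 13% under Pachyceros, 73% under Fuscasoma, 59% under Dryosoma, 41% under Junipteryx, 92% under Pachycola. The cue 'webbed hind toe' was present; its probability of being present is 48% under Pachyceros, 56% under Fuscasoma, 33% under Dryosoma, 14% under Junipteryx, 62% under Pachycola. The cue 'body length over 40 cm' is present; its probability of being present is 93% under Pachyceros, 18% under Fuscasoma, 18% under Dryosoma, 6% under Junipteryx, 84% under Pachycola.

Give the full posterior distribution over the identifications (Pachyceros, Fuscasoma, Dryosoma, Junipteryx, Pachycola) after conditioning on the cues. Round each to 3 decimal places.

For each hypothesis, the unnormalized posterior weight is prior × product of the cue likelihoods (using 1 − P(present | H) for each absent cue):
  Pachyceros: 0.074 × (1 − 0.13) × 0.48 × 0.93 = 0.028739
  Fuscasoma: 0.083 × (1 − 0.73) × 0.56 × 0.18 = 0.0022589
  Dryosoma: 0.495 × (1 − 0.59) × 0.33 × 0.18 = 0.012055
  Junipteryx: 0.092 × (1 − 0.41) × 0.14 × 0.06 = 0.00045595
  Pachycola: 0.256 × (1 − 0.92) × 0.62 × 0.84 = 0.010666
Normalizing constant Z = 0.028739 + 0.0022589 + 0.012055 + 0.00045595 + 0.010666 = 0.054175.
P(Pachyceros | evidence) = 0.028739 / 0.054175 ≈ 0.530
P(Fuscasoma | evidence) = 0.0022589 / 0.054175 ≈ 0.042
P(Dryosoma | evidence) = 0.012055 / 0.054175 ≈ 0.223
P(Junipteryx | evidence) = 0.00045595 / 0.054175 ≈ 0.008
P(Pachycola | evidence) = 0.010666 / 0.054175 ≈ 0.197

0.530, 0.042, 0.223, 0.008, 0.197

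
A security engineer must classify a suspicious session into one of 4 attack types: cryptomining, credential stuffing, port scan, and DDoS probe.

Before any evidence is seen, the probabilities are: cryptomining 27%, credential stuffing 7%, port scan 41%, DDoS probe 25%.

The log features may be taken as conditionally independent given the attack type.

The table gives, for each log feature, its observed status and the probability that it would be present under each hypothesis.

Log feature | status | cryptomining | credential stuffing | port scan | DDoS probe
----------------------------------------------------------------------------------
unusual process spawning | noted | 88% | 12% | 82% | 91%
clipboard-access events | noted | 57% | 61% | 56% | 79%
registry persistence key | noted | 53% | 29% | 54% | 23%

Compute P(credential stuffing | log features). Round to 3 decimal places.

For each hypothesis, the unnormalized posterior weight is prior × product of the log feature likelihoods:
  cryptomining: 0.27 × 0.88 × 0.57 × 0.53 = 0.071779
  credential stuffing: 0.07 × 0.12 × 0.61 × 0.29 = 0.001486
  port scan: 0.41 × 0.82 × 0.56 × 0.54 = 0.10167
  DDoS probe: 0.25 × 0.91 × 0.79 × 0.23 = 0.041337
The unnormalized weights sum to 0.21627.
P(credential stuffing | evidence) = 0.001486 / 0.21627 ≈ 0.007.

0.007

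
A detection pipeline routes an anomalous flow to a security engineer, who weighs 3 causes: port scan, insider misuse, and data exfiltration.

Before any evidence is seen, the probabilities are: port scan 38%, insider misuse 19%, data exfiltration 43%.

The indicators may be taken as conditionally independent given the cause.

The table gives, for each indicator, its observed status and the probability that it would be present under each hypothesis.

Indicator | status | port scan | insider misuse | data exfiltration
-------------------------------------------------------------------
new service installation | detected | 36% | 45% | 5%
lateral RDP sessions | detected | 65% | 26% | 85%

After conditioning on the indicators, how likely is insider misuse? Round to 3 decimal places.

Multiply each prior by the joint likelihood of the indicator pattern:
  port scan: 0.38 × 0.36 × 0.65 = 0.08892
  insider misuse: 0.19 × 0.45 × 0.26 = 0.02223
  data exfiltration: 0.43 × 0.05 × 0.85 = 0.018275
The unnormalized weights sum to 0.12943.
P(insider misuse | evidence) = 0.02223 / 0.12943 ≈ 0.172.

0.172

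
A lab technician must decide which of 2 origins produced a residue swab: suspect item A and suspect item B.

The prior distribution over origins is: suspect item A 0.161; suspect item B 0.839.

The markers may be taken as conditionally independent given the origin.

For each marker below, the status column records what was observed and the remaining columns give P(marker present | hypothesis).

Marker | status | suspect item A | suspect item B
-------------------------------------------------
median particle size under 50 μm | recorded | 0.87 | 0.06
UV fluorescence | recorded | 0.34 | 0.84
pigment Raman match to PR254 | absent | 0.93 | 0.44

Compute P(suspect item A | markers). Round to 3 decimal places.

0.123

By Bayes' rule with conditional independence, the unnormalized weight for each hypothesis is prior × ∏ likelihoods (using 1 − P(present | H) for each absent marker):
  suspect item A: 0.161 × 0.87 × 0.34 × (1 − 0.93) = 0.0033337
  suspect item B: 0.839 × 0.06 × 0.84 × (1 − 0.44) = 0.02368
Normalizing constant Z = 0.0033337 + 0.02368 = 0.027014.
P(suspect item A | evidence) = 0.0033337 / 0.027014 ≈ 0.123.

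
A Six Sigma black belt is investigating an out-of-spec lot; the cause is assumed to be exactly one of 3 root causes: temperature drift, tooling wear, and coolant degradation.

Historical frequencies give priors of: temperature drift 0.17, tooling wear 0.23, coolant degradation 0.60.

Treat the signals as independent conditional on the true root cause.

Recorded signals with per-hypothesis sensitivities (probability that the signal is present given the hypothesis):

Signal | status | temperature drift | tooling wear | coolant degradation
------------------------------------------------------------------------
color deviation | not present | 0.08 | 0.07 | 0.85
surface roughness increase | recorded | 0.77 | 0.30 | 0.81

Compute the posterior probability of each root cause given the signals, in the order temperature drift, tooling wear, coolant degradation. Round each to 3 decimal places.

0.468, 0.249, 0.283

For each hypothesis, the unnormalized posterior weight is prior × product of the signal likelihoods (using 1 − P(present | H) for each absent signal):
  temperature drift: 0.17 × (1 − 0.08) × 0.77 = 0.12043
  tooling wear: 0.23 × (1 − 0.07) × 0.30 = 0.06417
  coolant degradation: 0.60 × (1 − 0.85) × 0.81 = 0.0729
The unnormalized weights sum to 0.2575.
P(temperature drift | evidence) = 0.12043 / 0.2575 ≈ 0.468
P(tooling wear | evidence) = 0.06417 / 0.2575 ≈ 0.249
P(coolant degradation | evidence) = 0.0729 / 0.2575 ≈ 0.283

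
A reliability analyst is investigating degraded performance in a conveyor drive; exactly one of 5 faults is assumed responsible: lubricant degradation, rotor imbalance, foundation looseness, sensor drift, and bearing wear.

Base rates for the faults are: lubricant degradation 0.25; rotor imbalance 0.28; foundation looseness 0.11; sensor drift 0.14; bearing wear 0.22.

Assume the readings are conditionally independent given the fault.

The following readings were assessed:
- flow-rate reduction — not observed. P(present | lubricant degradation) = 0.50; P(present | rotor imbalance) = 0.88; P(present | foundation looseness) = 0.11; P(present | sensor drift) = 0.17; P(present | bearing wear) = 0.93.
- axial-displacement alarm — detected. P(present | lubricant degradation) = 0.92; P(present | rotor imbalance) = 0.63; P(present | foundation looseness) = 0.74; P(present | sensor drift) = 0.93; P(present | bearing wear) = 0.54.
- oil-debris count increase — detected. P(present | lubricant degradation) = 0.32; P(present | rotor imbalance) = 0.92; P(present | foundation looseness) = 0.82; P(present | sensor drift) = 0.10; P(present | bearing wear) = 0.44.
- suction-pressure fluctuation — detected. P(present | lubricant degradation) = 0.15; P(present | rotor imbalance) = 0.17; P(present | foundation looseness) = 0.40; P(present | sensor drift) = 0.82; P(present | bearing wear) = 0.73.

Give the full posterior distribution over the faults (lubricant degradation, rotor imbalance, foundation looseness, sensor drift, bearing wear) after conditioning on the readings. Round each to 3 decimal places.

0.125, 0.075, 0.539, 0.201, 0.061

Multiply each prior by the joint likelihood of the reading pattern (using 1 − P(present | H) for each absent reading):
  lubricant degradation: 0.25 × (1 − 0.50) × 0.92 × 0.32 × 0.15 = 0.00552
  rotor imbalance: 0.28 × (1 − 0.88) × 0.63 × 0.92 × 0.17 = 0.0033107
  foundation looseness: 0.11 × (1 − 0.11) × 0.74 × 0.82 × 0.40 = 0.023762
  sensor drift: 0.14 × (1 − 0.17) × 0.93 × 0.10 × 0.82 = 0.0088614
  bearing wear: 0.22 × (1 − 0.93) × 0.54 × 0.44 × 0.73 = 0.0026711
Normalizing constant Z = 0.00552 + 0.0033107 + 0.023762 + 0.0088614 + 0.0026711 = 0.044125.
P(lubricant degradation | evidence) = 0.00552 / 0.044125 ≈ 0.125
P(rotor imbalance | evidence) = 0.0033107 / 0.044125 ≈ 0.075
P(foundation looseness | evidence) = 0.023762 / 0.044125 ≈ 0.539
P(sensor drift | evidence) = 0.0088614 / 0.044125 ≈ 0.201
P(bearing wear | evidence) = 0.0026711 / 0.044125 ≈ 0.061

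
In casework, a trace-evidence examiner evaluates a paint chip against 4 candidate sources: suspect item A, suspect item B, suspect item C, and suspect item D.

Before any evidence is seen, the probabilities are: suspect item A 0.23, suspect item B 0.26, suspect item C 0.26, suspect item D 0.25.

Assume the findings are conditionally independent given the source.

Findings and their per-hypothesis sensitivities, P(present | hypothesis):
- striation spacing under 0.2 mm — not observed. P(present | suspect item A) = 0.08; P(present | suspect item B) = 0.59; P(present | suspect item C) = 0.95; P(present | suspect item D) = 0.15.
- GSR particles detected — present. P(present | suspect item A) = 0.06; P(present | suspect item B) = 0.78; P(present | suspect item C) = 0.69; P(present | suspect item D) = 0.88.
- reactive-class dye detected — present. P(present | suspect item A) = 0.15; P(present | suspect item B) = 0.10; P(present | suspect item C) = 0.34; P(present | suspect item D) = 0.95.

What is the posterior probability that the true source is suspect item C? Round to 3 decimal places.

Multiply each prior by the joint likelihood of the evidence pattern (using 1 − P(present | H) for each absent finding):
  suspect item A: 0.23 × (1 − 0.08) × 0.06 × 0.15 = 0.0019044
  suspect item B: 0.26 × (1 − 0.59) × 0.78 × 0.10 = 0.0083148
  suspect item C: 0.26 × (1 − 0.95) × 0.69 × 0.34 = 0.0030498
  suspect item D: 0.25 × (1 − 0.15) × 0.88 × 0.95 = 0.17765
The unnormalized weights sum to 0.19092.
P(suspect item C | evidence) = 0.0030498 / 0.19092 ≈ 0.016.

0.016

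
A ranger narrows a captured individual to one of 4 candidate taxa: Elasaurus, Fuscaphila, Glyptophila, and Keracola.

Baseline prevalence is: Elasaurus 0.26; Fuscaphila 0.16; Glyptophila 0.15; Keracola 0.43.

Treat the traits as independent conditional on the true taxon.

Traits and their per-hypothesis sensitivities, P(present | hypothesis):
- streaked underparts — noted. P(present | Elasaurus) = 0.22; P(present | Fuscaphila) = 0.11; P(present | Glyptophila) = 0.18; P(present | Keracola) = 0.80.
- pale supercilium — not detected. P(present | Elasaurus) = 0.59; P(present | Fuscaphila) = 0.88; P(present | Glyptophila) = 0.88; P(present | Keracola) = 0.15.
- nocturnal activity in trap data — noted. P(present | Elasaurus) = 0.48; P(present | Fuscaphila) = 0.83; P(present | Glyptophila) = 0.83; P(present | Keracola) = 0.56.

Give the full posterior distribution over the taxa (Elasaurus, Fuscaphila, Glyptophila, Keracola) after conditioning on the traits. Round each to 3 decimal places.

0.063, 0.010, 0.015, 0.913

For each hypothesis, the unnormalized posterior weight is prior × product of the trait likelihoods (using 1 − P(present | H) for each absent trait):
  Elasaurus: 0.26 × 0.22 × (1 − 0.59) × 0.48 = 0.011257
  Fuscaphila: 0.16 × 0.11 × (1 − 0.88) × 0.83 = 0.001753
  Glyptophila: 0.15 × 0.18 × (1 − 0.88) × 0.83 = 0.0026892
  Keracola: 0.43 × 0.80 × (1 − 0.15) × 0.56 = 0.16374
The unnormalized weights sum to 0.17944.
P(Elasaurus | evidence) = 0.011257 / 0.17944 ≈ 0.063
P(Fuscaphila | evidence) = 0.001753 / 0.17944 ≈ 0.010
P(Glyptophila | evidence) = 0.0026892 / 0.17944 ≈ 0.015
P(Keracola | evidence) = 0.16374 / 0.17944 ≈ 0.913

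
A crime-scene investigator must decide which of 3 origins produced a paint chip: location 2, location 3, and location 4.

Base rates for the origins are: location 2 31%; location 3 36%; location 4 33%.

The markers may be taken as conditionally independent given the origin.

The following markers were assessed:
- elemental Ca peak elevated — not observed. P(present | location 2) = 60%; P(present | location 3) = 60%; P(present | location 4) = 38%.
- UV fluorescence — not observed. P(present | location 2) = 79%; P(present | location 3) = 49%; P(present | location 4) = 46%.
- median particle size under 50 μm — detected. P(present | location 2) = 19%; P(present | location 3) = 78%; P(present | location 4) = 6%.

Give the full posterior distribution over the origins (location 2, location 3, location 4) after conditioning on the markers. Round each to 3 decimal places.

By Bayes' rule with conditional independence, the unnormalized weight for each hypothesis is prior × ∏ likelihoods (using 1 − P(present | H) for each absent marker):
  location 2: 0.31 × (1 − 0.60) × (1 − 0.79) × 0.19 = 0.0049476
  location 3: 0.36 × (1 − 0.60) × (1 − 0.49) × 0.78 = 0.057283
  location 4: 0.33 × (1 − 0.38) × (1 − 0.46) × 0.06 = 0.006629
Normalizing constant Z = 0.0049476 + 0.057283 + 0.006629 = 0.06886.
P(location 2 | evidence) = 0.0049476 / 0.06886 ≈ 0.072
P(location 3 | evidence) = 0.057283 / 0.06886 ≈ 0.832
P(location 4 | evidence) = 0.006629 / 0.06886 ≈ 0.096

0.072, 0.832, 0.096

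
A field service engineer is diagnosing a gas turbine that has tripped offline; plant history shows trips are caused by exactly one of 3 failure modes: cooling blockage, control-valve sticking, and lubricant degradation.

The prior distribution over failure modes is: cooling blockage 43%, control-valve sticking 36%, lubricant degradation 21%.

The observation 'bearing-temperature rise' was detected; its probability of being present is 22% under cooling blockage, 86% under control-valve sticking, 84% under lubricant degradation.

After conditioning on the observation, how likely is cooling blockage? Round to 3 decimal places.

Multiply each prior by the likelihood of the observation:
  cooling blockage: 0.430 × 0.22 = 0.0946
  control-valve sticking: 0.360 × 0.86 = 0.3096
  lubricant degradation: 0.210 × 0.84 = 0.1764
Normalizing constant Z = 0.0946 + 0.3096 + 0.1764 = 0.5806.
P(cooling blockage | evidence) = 0.0946 / 0.5806 ≈ 0.163.

0.163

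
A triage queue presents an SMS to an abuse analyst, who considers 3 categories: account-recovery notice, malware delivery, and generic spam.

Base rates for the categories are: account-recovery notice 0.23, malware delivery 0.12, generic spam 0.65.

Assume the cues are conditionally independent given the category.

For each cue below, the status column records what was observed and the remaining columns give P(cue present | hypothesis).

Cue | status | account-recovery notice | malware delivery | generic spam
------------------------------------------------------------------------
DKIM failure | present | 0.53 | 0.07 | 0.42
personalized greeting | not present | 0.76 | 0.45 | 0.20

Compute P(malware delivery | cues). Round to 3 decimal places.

By Bayes' rule with conditional independence, the unnormalized weight for each hypothesis is prior × ∏ likelihoods (using 1 − P(present | H) for each absent cue):
  account-recovery notice: 0.23 × 0.53 × (1 − 0.76) = 0.029256
  malware delivery: 0.12 × 0.07 × (1 − 0.45) = 0.00462
  generic spam: 0.65 × 0.42 × (1 − 0.20) = 0.2184
Marginal likelihood of the evidence = 0.25228.
P(malware delivery | evidence) = 0.00462 / 0.25228 ≈ 0.018.

0.018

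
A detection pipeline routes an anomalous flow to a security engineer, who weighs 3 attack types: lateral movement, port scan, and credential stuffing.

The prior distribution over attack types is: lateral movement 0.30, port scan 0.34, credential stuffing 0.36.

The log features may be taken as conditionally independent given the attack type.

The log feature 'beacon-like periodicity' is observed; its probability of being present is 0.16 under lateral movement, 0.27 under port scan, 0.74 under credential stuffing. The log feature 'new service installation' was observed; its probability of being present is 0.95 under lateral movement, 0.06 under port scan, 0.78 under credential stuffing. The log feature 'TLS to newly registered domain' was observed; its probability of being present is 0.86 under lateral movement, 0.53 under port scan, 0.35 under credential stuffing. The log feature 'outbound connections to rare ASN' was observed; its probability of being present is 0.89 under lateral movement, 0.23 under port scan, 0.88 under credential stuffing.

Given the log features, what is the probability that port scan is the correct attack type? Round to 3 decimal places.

0.007

Multiply each prior by the joint likelihood of the log feature pattern:
  lateral movement: 0.30 × 0.16 × 0.95 × 0.86 × 0.89 = 0.034902
  port scan: 0.34 × 0.27 × 0.06 × 0.53 × 0.23 = 0.00067143
  credential stuffing: 0.36 × 0.74 × 0.78 × 0.35 × 0.88 = 0.064
Normalizing constant Z = 0.034902 + 0.00067143 + 0.064 = 0.099574.
P(port scan | evidence) = 0.00067143 / 0.099574 ≈ 0.007.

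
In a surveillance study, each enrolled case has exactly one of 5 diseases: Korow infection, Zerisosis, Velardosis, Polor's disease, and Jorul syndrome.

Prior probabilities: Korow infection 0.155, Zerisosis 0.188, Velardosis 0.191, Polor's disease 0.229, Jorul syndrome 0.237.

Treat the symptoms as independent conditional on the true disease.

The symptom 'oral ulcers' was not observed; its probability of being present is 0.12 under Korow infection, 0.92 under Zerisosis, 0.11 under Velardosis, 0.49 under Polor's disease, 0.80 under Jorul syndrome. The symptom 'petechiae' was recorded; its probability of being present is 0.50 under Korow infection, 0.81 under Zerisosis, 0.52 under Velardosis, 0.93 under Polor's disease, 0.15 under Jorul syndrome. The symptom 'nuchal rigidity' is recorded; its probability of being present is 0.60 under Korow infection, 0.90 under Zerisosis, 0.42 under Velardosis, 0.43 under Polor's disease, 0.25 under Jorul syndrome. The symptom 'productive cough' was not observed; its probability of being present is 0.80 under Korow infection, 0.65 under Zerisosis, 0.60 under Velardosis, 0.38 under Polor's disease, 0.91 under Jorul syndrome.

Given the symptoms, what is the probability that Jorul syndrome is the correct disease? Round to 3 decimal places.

By Bayes' rule with conditional independence, the unnormalized weight for each hypothesis is prior × ∏ likelihoods (using 1 − P(present | H) for each absent symptom):
  Korow infection: 0.155 × (1 − 0.12) × 0.50 × 0.60 × (1 − 0.80) = 0.008184
  Zerisosis: 0.188 × (1 − 0.92) × 0.81 × 0.90 × (1 − 0.65) = 0.0038375
  Velardosis: 0.191 × (1 − 0.11) × 0.52 × 0.42 × (1 − 0.60) = 0.01485
  Polor's disease: 0.229 × (1 − 0.49) × 0.93 × 0.43 × (1 − 0.38) = 0.028957
  Jorul syndrome: 0.237 × (1 − 0.80) × 0.15 × 0.25 × (1 − 0.91) = 0.00015997
Marginal likelihood of the evidence = 0.055988.
P(Jorul syndrome | evidence) = 0.00015997 / 0.055988 ≈ 0.003.

0.003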